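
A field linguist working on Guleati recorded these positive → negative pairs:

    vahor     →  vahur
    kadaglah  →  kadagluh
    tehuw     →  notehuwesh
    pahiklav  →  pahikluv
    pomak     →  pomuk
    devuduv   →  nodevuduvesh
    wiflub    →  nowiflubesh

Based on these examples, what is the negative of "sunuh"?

"sunuh" has last vowel 'u'. The stems whose last vowel is 'u' (devuduv → nodevuduvesh, wiflub → nowiflubesh, tehuw → notehuwesh) add no- … -esh around the stem.
The other pattern: stems whose last vowel is 'a' or 'o' change the last vowel to 'u'.
So sunuh → nosunuhesh.

nosunuhesh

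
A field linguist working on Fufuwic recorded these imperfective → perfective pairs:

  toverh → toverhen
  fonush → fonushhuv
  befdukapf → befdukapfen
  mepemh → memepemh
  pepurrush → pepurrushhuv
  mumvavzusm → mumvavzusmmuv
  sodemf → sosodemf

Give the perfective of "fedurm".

fonush and mepemh both end in -h yet inflect differently (fonushhuv, memepemh), so the final letter is not what conditions the rule; the second-to-last letter is.
"fedurm" has second-to-last letter 'r'. The one such stem in the data (toverh → toverhen) adds -en, so the same rule applies.
So fedurm → fedurmen.

fedurmen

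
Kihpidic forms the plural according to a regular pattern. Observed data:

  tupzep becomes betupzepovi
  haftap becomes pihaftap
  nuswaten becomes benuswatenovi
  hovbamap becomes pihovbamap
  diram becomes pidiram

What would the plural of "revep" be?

"revep" has last vowel 'e'. The stems whose last vowel is 'e' (nuswaten → benuswatenovi, tupzep → betupzepovi) add be- … -ovi around the stem.
So revep → berevepovi.

berevepovi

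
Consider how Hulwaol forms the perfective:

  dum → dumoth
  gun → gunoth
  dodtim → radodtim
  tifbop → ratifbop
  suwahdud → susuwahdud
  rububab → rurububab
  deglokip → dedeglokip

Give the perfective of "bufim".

"bufim" has 2 vowels. The stems with 2 vowels (dodtim → radodtim, tifbop → ratifbop) add the prefix ra-.
The other patterns: stems with 1 vowel add -oth; stems with 3 vowels repeat the first consonant+vowel as a prefix.
So bufim → rabufim.

rabufim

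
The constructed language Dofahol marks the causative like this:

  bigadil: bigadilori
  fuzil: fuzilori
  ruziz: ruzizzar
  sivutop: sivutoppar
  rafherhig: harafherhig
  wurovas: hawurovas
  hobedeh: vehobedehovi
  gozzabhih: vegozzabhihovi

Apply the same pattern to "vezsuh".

vevezsuhovi

bigadil and ruziz both have last vowel 'i' yet inflect differently (bigadilori, ruzizzar), so the last vowel is not what conditions the rule; the final letter is.
"vezsuh" ends in -h. The stems ending in -h (hobedeh → vehobedehovi, gozzabhih → vegozzabhihovi) add ve- … -ovi around the stem.
So vezsuh → vevezsuhovi.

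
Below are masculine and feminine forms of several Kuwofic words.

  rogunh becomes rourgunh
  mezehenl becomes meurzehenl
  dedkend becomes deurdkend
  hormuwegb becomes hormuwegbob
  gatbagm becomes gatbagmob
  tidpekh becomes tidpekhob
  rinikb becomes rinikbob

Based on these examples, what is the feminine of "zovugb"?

rogunh and tidpekh both end in -h yet inflect differently (rourgunh, tidpekhob), so the final letter is not what conditions the rule; the second-to-last letter is.
"zovugb" has second-to-last letter 'g'. The stems whose second-to-last letter is 'g' (hormuwegb → hormuwegbob, gatbagm → gatbagmob) add -ob.
So zovugb → zovugbob.

zovugbob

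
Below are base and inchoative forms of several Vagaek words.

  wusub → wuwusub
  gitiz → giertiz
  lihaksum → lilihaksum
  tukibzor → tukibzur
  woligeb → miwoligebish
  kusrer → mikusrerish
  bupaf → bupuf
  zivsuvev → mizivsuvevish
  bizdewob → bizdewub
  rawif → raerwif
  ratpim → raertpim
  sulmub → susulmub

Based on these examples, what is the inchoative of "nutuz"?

ratpim and lihaksum both end in -m yet inflect differently (raertpim, lilihaksum), so the final letter is not what conditions the rule; the last vowel is.
"nutuz" has last vowel 'u'. The stems whose last vowel is 'u' (wusub → wuwusub, sulmub → susulmub, lihaksum → lilihaksum) repeat the first consonant+vowel as a prefix.
So nutuz → nunutuz.

nunutuz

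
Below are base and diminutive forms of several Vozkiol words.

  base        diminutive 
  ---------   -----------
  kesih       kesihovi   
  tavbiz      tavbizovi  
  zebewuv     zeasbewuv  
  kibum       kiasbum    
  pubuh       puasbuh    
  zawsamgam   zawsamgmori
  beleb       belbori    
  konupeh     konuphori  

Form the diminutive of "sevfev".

"sevfev" has last vowel 'e'. The stems whose last vowel is 'e' (beleb → belbori, konupeh → konuphori) delete the last vowel and add -ori.
So sevfev → sevfvori.

sevfvori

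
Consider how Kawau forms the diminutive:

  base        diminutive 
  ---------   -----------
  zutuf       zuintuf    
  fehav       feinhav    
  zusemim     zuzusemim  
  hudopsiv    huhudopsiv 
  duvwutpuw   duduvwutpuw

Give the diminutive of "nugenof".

fehav and hudopsiv both end in -v yet inflect differently (feinhav, huhudopsiv), so the final letter is not what conditions the rule; the number of vowels is.
"nugenof" has 3 vowels. The stems with 3 vowels (zusemim → zuzusemim, hudopsiv → huhudopsiv, duvwutpuw → duduvwutpuw) repeat the first consonant+vowel as a prefix.
So nugenof → nunugenof.

nunugenof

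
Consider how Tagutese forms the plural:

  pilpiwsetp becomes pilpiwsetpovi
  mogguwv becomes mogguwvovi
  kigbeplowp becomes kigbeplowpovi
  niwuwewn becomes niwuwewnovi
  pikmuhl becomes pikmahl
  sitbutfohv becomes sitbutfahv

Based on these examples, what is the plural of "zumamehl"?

sitbutfohv and mogguwv both end in -v yet inflect differently (sitbutfahv, mogguwvovi), so the final letter is not what conditions the rule; the second-to-last letter is.
"zumamehl" has second-to-last letter 'h'. The stems whose second-to-last letter is 'h' (pikmuhl → pikmahl, sitbutfohv → sitbutfahv) change the last vowel to 'a'.
The other pattern: stems whose second-to-last letter is 't' or 'w' add -ovi.
So zumamehl → zumamahl.

zumamahl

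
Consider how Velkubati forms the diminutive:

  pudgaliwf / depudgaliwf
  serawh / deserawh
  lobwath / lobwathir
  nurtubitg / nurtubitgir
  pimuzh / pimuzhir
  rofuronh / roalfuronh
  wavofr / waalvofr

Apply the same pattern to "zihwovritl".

serawh and lobwath both end in -h yet inflect differently (deserawh, lobwathir), so the final letter is not what conditions the rule; the second-to-last letter is.
"zihwovritl" has second-to-last letter 't'. The stems whose second-to-last letter is 't' (lobwath → lobwathir, nurtubitg → nurtubitgir) add -ir.
The other patterns: stems whose second-to-last letter is 'w' add the prefix de-; stems whose second-to-last letter is 'f' or 'n' insert -al- after the first vowel.
So zihwovritl → zihwovritlir.

zihwovritlir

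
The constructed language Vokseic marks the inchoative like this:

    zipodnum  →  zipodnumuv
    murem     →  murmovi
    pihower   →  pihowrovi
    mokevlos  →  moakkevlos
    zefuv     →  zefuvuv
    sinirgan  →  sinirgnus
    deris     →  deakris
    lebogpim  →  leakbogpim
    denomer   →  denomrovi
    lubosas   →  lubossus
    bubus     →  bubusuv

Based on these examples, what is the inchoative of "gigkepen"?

bubus and deris both end in -s yet inflect differently (bubusuv, deakris), so the final letter is not what conditions the rule; the last vowel is.
"gigkepen" has last vowel 'e'. The stems whose last vowel is 'e' (murem → murmovi, pihower → pihowrovi, denomer → denomrovi) delete the last vowel and add -ovi.
So gigkepen → gigkepnovi.

gigkepnovi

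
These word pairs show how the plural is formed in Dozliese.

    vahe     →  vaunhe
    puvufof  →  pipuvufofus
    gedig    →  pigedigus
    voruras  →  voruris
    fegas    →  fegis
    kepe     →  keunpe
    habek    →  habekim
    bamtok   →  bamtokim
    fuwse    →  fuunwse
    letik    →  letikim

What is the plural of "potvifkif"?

fuwse and habek both have last vowel 'e' yet inflect differently (fuunwse, habekim), so the last vowel is not what conditions the rule; the final letter is.
"potvifkif" ends in -f. The one such stem in the data (puvufof → pipuvufofus) adds pi- … -us around the stem, so the same rule applies.
So potvifkif → pipotvifkifus.

pipotvifkifus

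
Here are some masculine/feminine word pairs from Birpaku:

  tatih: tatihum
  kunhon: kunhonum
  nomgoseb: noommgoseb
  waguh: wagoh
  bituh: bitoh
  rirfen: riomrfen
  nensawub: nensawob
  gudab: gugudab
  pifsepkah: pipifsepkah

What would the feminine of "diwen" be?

diomwen

"diwen" has last vowel 'e'. The stems whose last vowel is 'e' (nomgoseb → noommgoseb, rirfen → riomrfen) insert -om- after the first vowel.
The other patterns: stems whose last vowel is 'u' change the last vowel to 'o'; stems whose last vowel is 'a' repeat the first consonant+vowel as a prefix; stems whose last vowel is 'i' or 'o' add -um.
So diwen → diomwen.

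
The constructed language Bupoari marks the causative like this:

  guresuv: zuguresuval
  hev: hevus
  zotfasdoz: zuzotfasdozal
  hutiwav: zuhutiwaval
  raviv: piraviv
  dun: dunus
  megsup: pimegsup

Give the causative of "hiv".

"hiv" has 1 vowel. The stems with 1 vowel (dun → dunus, hev → hevus) add -us.
The other patterns: stems with 2 vowels add the prefix pi-; stems with 3 vowels add zu- … -al around the stem.
So hiv → hivus.

hivus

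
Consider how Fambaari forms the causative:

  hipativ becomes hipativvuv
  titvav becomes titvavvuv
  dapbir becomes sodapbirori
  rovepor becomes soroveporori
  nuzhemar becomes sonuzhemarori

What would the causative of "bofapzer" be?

sobofapzerori

nuzhemar and titvav both have last vowel 'a' yet inflect differently (sonuzhemarori, titvavvuv), so the last vowel is not what conditions the rule; the final letter is.
"bofapzer" ends in -r. The stems ending in -r (rovepor → soroveporori, nuzhemar → sonuzhemarori, dapbir → sodapbirori) add so- … -ori around the stem.
So bofapzer → sobofapzerori.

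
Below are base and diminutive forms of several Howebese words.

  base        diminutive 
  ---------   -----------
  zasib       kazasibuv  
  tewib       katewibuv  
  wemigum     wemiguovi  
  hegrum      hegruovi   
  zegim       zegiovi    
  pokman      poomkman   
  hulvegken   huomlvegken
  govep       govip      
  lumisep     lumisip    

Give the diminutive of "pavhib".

kapavhibuv

zasib and zegim both have last vowel 'i' yet inflect differently (kazasibuv, zegiovi), so the last vowel is not what conditions the rule; the final letter is.
"pavhib" ends in -b. The stems ending in -b (zasib → kazasibuv, tewib → katewibuv) add ka- … -uv around the stem.
So pavhib → kapavhibuv.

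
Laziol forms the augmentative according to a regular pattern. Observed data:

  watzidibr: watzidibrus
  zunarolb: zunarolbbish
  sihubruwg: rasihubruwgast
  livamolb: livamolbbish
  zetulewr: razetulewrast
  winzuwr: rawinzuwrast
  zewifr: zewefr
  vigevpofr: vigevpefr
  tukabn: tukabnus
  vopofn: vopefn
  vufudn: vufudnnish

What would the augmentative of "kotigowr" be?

watzidibr and vigevpofr both end in -r yet inflect differently (watzidibrus, vigevpefr), so the final letter is not what conditions the rule; the second-to-last letter is.
"kotigowr" has second-to-last letter 'w'. The stems whose second-to-last letter is 'w' (zetulewr → razetulewrast, winzuwr → rawinzuwrast, sihubruwg → rasihubruwgast) add ra- … -ast around the stem.
The other patterns: stems whose second-to-last letter is 'b' add -us; stems whose second-to-last letter is 'f' change the last vowel to 'e'; stems whose second-to-last letter is 'd' or 'l' double the final consonant and add -ish.
So kotigowr → rakotigowrast.

rakotigowrast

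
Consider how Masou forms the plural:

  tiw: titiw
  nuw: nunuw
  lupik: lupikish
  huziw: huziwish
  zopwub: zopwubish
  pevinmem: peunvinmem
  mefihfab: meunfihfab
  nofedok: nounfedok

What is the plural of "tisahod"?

tiw and huziw both end in -w yet inflect differently (titiw, huziwish), so the final letter is not what conditions the rule; the number of vowels is.
"tisahod" has 3 vowels. The stems with 3 vowels (pevinmem → peunvinmem, mefihfab → meunfihfab, nofedok → nounfedok) insert -un- after the first vowel.
The other patterns: stems with 1 vowel repeat the first consonant+vowel as a prefix; stems with 2 vowels add -ish.
So tisahod → tiunsahod.

tiunsahod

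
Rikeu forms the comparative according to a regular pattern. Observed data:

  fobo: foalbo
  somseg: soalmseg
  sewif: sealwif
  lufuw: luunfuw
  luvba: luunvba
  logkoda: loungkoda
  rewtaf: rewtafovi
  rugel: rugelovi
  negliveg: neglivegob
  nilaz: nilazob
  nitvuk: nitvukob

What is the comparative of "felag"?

sewif and rewtaf both end in -f yet inflect differently (sealwif, rewtafovi), so the final letter is not what conditions the rule; the first letter is.
"felag" begins with f-. The one such stem in the data (fobo → foalbo) inserts -al- after the first vowel (as do somseg, sewif), so the same rule applies.
So felag → feallag.

feallag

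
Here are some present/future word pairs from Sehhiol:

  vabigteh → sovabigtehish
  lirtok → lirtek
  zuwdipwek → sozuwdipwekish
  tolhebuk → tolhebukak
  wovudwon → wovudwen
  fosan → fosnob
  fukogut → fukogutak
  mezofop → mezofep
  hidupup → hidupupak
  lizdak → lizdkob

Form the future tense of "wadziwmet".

"wadziwmet" has last vowel 'e'. The stems whose last vowel is 'e' (zuwdipwek → sozuwdipwekish, vabigteh → sovabigtehish) add so- … -ish around the stem.
The other patterns: stems whose last vowel is 'u' add -ak; stems whose last vowel is 'o' change the last vowel to 'e'; stems whose last vowel is 'a' delete the last vowel and add -ob.
So wadziwmet → sowadziwmetish.

sowadziwmetish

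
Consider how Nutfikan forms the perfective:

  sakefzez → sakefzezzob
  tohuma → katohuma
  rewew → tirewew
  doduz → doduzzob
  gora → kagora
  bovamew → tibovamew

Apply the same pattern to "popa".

sakefzez and bovamew both have last vowel 'e' yet inflect differently (sakefzezzob, tibovamew), so the last vowel is not what conditions the rule; the final letter is.
"popa" ends in -a. The stems ending in -a (tohuma → katohuma, gora → kagora) add the prefix ka-.
The other patterns: stems ending in -z double the final consonant and add -ob; stems ending in -w add the prefix ti-.
So popa → kapopa.

kapopa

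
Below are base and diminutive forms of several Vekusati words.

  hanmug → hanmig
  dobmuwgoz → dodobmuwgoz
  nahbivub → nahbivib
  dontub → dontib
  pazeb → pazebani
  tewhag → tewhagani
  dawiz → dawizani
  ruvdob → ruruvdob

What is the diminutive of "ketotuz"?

ketotiz

ruvdob and nahbivub both end in -b yet inflect differently (ruruvdob, nahbivib), so the final letter is not what conditions the rule; the last vowel is.
"ketotuz" has last vowel 'u'. The stems whose last vowel is 'u' (nahbivub → nahbivib, dontub → dontib, hanmug → hanmig) change the last vowel to 'i'.
The other patterns: stems whose last vowel is 'o' repeat the first consonant+vowel as a prefix; stems whose last vowel is 'a', 'e' or 'i' add -ani.
So ketotuz → ketotiz.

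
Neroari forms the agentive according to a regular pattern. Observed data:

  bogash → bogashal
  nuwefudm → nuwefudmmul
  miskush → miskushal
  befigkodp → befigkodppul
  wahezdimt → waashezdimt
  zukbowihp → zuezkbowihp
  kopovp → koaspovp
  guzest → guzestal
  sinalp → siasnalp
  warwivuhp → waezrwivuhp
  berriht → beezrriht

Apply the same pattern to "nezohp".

neezzohp

"nezohp" has second-to-last letter 'h'. The stems whose second-to-last letter is 'h' (zukbowihp → zuezkbowihp, berriht → beezrriht, warwivuhp → waezrwivuhp) insert -ez- after the first vowel.
So nezohp → neezzohp.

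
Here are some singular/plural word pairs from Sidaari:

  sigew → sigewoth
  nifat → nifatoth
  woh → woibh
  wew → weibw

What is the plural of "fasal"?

fasaloth

sigew and wew both end in -w yet inflect differently (sigewoth, weibw), so the final letter is not what conditions the rule; the number of vowels is.
"fasal" has 2 vowels. The stems with 2 vowels (sigew → sigewoth, nifat → nifatoth) add -oth.
So fasal → fasaloth.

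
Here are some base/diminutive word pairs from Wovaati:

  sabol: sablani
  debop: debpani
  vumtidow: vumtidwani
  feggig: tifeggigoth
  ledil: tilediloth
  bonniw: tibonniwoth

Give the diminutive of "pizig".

sabol and ledil both end in -l yet inflect differently (sablani, tilediloth), so the final letter is not what conditions the rule; the last vowel is.
"pizig" has last vowel 'i'. The stems whose last vowel is 'i' (feggig → tifeggigoth, ledil → tilediloth, bonniw → tibonniwoth) add ti- … -oth around the stem.
The other pattern: stems whose last vowel is 'o' delete the last vowel and add -ani.
So pizig → tipizigoth.

tipizigoth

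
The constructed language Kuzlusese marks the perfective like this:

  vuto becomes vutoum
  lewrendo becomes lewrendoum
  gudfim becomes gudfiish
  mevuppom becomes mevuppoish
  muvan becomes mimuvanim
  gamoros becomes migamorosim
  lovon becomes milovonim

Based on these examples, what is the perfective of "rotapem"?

rotapeish

vuto and mevuppom both have last vowel 'o' yet inflect differently (vutoum, mevuppoish), so the last vowel is not what conditions the rule; the final letter is.
"rotapem" ends in -m. The stems ending in -m (gudfim → gudfiish, mevuppom → mevuppoish) drop the final letter and add -ish.
The other patterns: stems ending in -o add -um; stems ending in -n or -s add mi- … -im around the stem.
So rotapem → rotapeish.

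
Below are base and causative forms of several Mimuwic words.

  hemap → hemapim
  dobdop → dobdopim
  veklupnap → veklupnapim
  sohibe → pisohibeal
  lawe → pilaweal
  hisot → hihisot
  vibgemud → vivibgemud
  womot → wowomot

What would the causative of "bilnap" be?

"bilnap" ends in -p. The stems ending in -p (hemap → hemapim, dobdop → dobdopim, veklupnap → veklupnapim) add -im.
So bilnap → bilnapim.

bilnapim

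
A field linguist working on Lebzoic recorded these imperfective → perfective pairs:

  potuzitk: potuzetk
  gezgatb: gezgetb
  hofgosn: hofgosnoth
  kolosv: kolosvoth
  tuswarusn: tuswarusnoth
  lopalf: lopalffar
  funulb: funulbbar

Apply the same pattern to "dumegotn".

gezgatb and funulb both end in -b yet inflect differently (gezgetb, funulbbar), so the final letter is not what conditions the rule; the second-to-last letter is.
"dumegotn" has second-to-last letter 't'. The stems whose second-to-last letter is 't' (potuzitk → potuzetk, gezgatb → gezgetb) change the last vowel to 'e'.
The other patterns: stems whose second-to-last letter is 's' add -oth; stems whose second-to-last letter is 'l' double the final consonant and add -ar.
So dumegotn → dumegetn.

dumegetn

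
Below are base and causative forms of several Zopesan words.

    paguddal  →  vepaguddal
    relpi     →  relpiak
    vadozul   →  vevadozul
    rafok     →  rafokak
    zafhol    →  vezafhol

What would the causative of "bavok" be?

zafhol and rafok both have last vowel 'o' yet inflect differently (vezafhol, rafokak), so the last vowel is not what conditions the rule; the final letter is.
"bavok" ends in -k. The one such stem in the data (rafok → rafokak) adds -ak, so the same rule applies.
The other pattern: stems ending in -l add the prefix ve-.
So bavok → bavokak.

bavokak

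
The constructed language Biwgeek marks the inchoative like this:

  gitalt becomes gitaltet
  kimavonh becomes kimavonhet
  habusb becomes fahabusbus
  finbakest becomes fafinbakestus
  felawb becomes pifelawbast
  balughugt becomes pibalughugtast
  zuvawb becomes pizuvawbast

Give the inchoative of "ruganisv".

faruganisvus

gitalt and finbakest both end in -t yet inflect differently (gitaltet, fafinbakestus), so the final letter is not what conditions the rule; the second-to-last letter is.
"ruganisv" has second-to-last letter 's'. The stems whose second-to-last letter is 's' (habusb → fahabusbus, finbakest → fafinbakestus) add fa- … -us around the stem.
The other patterns: stems whose second-to-last letter is 'l' or 'n' add -et; stems whose second-to-last letter is 'g' or 'w' add pi- … -ast around the stem.
So ruganisv → faruganisvus.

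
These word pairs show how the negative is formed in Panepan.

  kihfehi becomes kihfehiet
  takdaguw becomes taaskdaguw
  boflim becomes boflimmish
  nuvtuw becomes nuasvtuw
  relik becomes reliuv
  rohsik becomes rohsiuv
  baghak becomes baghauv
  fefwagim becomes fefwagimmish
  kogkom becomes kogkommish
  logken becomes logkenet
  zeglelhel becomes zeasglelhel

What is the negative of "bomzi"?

bomziet

boflim and kihfehi both have last vowel 'i' yet inflect differently (boflimmish, kihfehiet), so the last vowel is not what conditions the rule; the final letter is.
"bomzi" ends in -i. The one such stem in the data (kihfehi → kihfehiet) adds -et, so the same rule applies.
So bomzi → bomziet.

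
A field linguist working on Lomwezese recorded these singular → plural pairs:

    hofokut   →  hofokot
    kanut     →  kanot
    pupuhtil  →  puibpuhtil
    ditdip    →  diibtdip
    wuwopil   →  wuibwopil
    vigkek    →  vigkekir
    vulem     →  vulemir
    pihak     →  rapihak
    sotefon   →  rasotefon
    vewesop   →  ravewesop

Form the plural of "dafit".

vigkek and pihak both end in -k yet inflect differently (vigkekir, rapihak), so the final letter is not what conditions the rule; the last vowel is.
"dafit" has last vowel 'i'. The stems whose last vowel is 'i' (pupuhtil → puibpuhtil, ditdip → diibtdip, wuwopil → wuibwopil) insert -ib- after the first vowel.
So dafit → daibfit.

daibfit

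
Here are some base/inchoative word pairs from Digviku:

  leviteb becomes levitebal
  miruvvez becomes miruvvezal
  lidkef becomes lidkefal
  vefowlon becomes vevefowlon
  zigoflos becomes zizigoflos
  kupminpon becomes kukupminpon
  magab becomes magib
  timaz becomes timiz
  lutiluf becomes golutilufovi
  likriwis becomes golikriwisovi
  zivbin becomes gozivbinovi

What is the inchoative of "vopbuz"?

"vopbuz" has last vowel 'u'. The one such stem in the data (lutiluf → golutilufovi) adds go- … -ovi around the stem, so the same rule applies.
So vopbuz → govopbuzovi.

govopbuzovi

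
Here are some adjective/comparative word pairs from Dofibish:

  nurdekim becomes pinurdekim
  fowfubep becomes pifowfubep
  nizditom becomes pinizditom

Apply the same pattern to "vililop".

pivililop

Every pair shown (nurdekim → pinurdekim, fowfubep → pifowfubep, nizditom → pinizditom) follows the same rule: add the prefix pi-.
So vililop → pivililop.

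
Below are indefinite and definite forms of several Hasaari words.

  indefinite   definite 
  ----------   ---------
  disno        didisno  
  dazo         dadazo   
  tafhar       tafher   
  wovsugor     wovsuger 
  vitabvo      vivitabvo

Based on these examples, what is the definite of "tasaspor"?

tasasper

vitabvo and wovsugor both have last vowel 'o' yet inflect differently (vivitabvo, wovsuger), so the last vowel is not what conditions the rule; the final letter is.
"tasaspor" ends in -r. The stems ending in -r (wovsugor → wovsuger, tafhar → tafher) change the last vowel to 'e'.
The other pattern: stems ending in -o repeat the first consonant+vowel as a prefix.
So tasaspor → tasasper.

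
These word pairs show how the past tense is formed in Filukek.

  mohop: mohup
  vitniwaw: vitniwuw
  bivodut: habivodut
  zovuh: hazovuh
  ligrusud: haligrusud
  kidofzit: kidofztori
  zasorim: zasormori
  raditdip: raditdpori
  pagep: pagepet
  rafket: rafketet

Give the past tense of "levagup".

bivodut and kidofzit both end in -t yet inflect differently (habivodut, kidofztori), so the final letter is not what conditions the rule; the last vowel is.
"levagup" has last vowel 'u'. The stems whose last vowel is 'u' (bivodut → habivodut, zovuh → hazovuh, ligrusud → haligrusud) add the prefix ha-.
So levagup → halevagup.

halevagup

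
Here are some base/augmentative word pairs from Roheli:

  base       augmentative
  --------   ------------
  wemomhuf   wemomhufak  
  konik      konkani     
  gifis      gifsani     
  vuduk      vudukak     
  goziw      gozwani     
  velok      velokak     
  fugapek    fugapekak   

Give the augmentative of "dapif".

konik and fugapek both end in -k yet inflect differently (konkani, fugapekak), so the final letter is not what conditions the rule; the last vowel is.
"dapif" has last vowel 'i'. The stems whose last vowel is 'i' (gifis → gifsani, konik → konkani, goziw → gozwani) delete the last vowel and add -ani.
The other pattern: stems whose last vowel is 'e', 'o' or 'u' add -ak.
So dapif → dapfani.

dapfani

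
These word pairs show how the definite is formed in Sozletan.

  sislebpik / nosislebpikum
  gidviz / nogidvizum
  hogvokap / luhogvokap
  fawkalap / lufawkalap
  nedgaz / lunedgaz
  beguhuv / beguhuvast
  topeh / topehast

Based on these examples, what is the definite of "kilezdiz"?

nokilezdizum

gidviz and nedgaz both end in -z yet inflect differently (nogidvizum, lunedgaz), so the final letter is not what conditions the rule; the last vowel is.
"kilezdiz" has last vowel 'i'. The stems whose last vowel is 'i' (sislebpik → nosislebpikum, gidviz → nogidvizum) add no- … -um around the stem.
The other patterns: stems whose last vowel is 'a' add the prefix lu-; stems whose last vowel is 'e' or 'u' add -ast.
So kilezdiz → nokilezdizum.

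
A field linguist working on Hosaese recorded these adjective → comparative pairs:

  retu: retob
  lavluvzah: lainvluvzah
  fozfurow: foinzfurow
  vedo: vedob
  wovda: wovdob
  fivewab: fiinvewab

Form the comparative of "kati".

"kati" ends in a vowel. The stems ending in a vowel (retu → retob, vedo → vedob, wovda → wovdob) drop the final letter and add -ob.
The other pattern: stems ending in a consonant insert -in- after the first vowel.
So kati → katob.

katob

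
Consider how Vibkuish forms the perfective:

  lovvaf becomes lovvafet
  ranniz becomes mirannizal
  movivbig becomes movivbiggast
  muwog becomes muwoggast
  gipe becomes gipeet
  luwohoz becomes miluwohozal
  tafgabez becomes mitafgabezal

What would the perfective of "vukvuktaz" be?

mivukvuktazal

movivbig and ranniz both have last vowel 'i' yet inflect differently (movivbiggast, mirannizal), so the last vowel is not what conditions the rule; the final letter is.
"vukvuktaz" ends in -z. The stems ending in -z (tafgabez → mitafgabezal, ranniz → mirannizal, luwohoz → miluwohozal) add mi- … -al around the stem.
The other patterns: stems ending in -g double the final consonant and add -ast; stems ending in -e or -f add -et.
So vukvuktaz → mivukvuktazal.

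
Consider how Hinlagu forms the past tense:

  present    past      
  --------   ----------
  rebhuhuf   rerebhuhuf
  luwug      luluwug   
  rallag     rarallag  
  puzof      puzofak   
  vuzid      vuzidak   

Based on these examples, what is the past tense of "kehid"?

rebhuhuf and puzof both end in -f yet inflect differently (rerebhuhuf, puzofak), so the final letter is not what conditions the rule; the last vowel is.
"kehid" has last vowel 'i'. The one such stem in the data (vuzid → vuzidak) adds -ak, so the same rule applies.
The other pattern: stems whose last vowel is 'a' or 'u' repeat the first consonant+vowel as a prefix.
So kehid → kehidak.

kehidak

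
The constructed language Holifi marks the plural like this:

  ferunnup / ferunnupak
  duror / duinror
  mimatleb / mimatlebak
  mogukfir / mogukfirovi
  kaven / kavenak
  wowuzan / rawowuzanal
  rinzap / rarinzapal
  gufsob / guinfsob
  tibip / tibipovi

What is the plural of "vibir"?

vibirovi

"vibir" has last vowel 'i'. The stems whose last vowel is 'i' (tibip → tibipovi, mogukfir → mogukfirovi) add -ovi.
The other patterns: stems whose last vowel is 'o' insert -in- after the first vowel; stems whose last vowel is 'a' add ra- … -al around the stem; stems whose last vowel is 'e' or 'u' add -ak.
So vibir → vibirovi.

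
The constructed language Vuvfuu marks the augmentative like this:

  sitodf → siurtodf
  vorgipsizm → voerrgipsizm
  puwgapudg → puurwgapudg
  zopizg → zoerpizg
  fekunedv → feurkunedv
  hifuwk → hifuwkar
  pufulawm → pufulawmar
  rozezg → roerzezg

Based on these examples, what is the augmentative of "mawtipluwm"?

puwgapudg and rozezg both end in -g yet inflect differently (puurwgapudg, roerzezg), so the final letter is not what conditions the rule; the second-to-last letter is.
"mawtipluwm" has second-to-last letter 'w'. The stems whose second-to-last letter is 'w' (pufulawm → pufulawmar, hifuwk → hifuwkar) add -ar.
The other patterns: stems whose second-to-last letter is 'd' insert -ur- after the first vowel; stems whose second-to-last letter is 'z' insert -er- after the first vowel.
So mawtipluwm → mawtipluwmar.

mawtipluwmar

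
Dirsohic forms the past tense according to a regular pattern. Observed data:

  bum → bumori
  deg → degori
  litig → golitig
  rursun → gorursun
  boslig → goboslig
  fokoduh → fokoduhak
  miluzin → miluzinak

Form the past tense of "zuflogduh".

deg and litig both end in -g yet inflect differently (degori, golitig), so the final letter is not what conditions the rule; the number of vowels is.
"zuflogduh" has 3 vowels. The stems with 3 vowels (fokoduh → fokoduhak, miluzin → miluzinak) add -ak.
The other patterns: stems with 1 vowel add -ori; stems with 2 vowels add the prefix go-.
So zuflogduh → zuflogduhak.

zuflogduhak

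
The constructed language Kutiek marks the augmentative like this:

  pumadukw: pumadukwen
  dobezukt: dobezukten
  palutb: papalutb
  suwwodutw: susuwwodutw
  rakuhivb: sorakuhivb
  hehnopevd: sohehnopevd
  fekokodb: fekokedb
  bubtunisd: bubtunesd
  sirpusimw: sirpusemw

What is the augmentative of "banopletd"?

pumadukw and suwwodutw both end in -w yet inflect differently (pumadukwen, susuwwodutw), so the final letter is not what conditions the rule; the second-to-last letter is.
"banopletd" has second-to-last letter 't'. The stems whose second-to-last letter is 't' (palutb → papalutb, suwwodutw → susuwwodutw) repeat the first consonant+vowel as a prefix.
The other patterns: stems whose second-to-last letter is 'k' add -en; stems whose second-to-last letter is 'v' add the prefix so-; stems whose second-to-last letter is 'd', 'm' or 's' change the last vowel to 'e'.
So banopletd → babanopletd.

babanopletd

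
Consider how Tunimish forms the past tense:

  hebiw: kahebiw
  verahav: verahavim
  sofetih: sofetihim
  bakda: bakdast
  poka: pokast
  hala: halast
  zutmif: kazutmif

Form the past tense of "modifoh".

poka and verahav both have last vowel 'a' yet inflect differently (pokast, verahavim), so the last vowel is not what conditions the rule; the final letter is.
"modifoh" ends in -h. The one such stem in the data (sofetih → sofetihim) adds -im, so the same rule applies.
So modifoh → modifohim.

modifohim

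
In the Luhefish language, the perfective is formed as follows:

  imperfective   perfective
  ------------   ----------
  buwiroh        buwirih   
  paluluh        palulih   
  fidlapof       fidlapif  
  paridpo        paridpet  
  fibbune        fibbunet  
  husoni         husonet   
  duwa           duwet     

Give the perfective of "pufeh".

buwiroh and paridpo both have last vowel 'o' yet inflect differently (buwirih, paridpet), so the last vowel is not what conditions the rule; whether the stem ends in a vowel or a consonant is.
"pufeh" ends in a consonant. The stems ending in a consonant (buwiroh → buwirih, paluluh → palulih, fidlapof → fidlapif) change the last vowel to 'i'.
The other pattern: stems ending in a vowel drop the final letter and add -et.
So pufeh → pufih.

pufih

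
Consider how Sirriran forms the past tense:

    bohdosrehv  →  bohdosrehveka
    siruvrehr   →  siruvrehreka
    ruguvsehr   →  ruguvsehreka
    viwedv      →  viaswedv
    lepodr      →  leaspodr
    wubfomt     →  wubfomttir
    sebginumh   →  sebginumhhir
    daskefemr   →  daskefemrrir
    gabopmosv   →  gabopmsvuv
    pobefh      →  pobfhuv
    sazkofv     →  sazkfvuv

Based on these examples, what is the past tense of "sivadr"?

"sivadr" has second-to-last letter 'd'. The stems whose second-to-last letter is 'd' (viwedv → viaswedv, lepodr → leaspodr) insert -as- after the first vowel.
The other patterns: stems whose second-to-last letter is 'h' add -eka; stems whose second-to-last letter is 'm' double the final consonant and add -ir; stems whose second-to-last letter is 'f' or 's' delete the last vowel and add -uv.
So sivadr → siasvadr.

siasvadr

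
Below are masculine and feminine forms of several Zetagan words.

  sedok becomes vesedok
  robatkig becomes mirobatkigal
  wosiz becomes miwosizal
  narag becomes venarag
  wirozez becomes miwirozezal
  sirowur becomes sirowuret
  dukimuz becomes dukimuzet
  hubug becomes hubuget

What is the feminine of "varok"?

hubug and narag both end in -g yet inflect differently (hubuget, venarag), so the final letter is not what conditions the rule; the last vowel is.
"varok" has last vowel 'o'. The one such stem in the data (sedok → vesedok) adds the prefix ve-, so the same rule applies.
The other patterns: stems whose last vowel is 'u' add -et; stems whose last vowel is 'e' or 'i' add mi- … -al around the stem.
So varok → vevarok.

vevarok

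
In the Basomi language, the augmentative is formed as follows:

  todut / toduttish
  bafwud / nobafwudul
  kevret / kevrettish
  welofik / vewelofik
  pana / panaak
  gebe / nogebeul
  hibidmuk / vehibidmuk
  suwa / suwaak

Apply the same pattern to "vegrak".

"vegrak" ends in -k. The stems ending in -k (welofik → vewelofik, hibidmuk → vehibidmuk) add the prefix ve-.
So vegrak → vevegrak.

vevegrak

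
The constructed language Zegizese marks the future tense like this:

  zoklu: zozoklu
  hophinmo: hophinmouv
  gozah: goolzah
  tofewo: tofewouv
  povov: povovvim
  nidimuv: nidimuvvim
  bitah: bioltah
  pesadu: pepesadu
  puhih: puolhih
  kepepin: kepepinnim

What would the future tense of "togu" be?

kepepin and puhih both have last vowel 'i' yet inflect differently (kepepinnim, puolhih), so the last vowel is not what conditions the rule; the final letter is.
"togu" ends in -u. The stems ending in -u (zoklu → zozoklu, pesadu → pepesadu) repeat the first consonant+vowel as a prefix.
The other patterns: stems ending in -n or -v double the final consonant and add -im; stems ending in -h insert -ol- after the first vowel; stems ending in -o add -uv.
So togu → totogu.

totogu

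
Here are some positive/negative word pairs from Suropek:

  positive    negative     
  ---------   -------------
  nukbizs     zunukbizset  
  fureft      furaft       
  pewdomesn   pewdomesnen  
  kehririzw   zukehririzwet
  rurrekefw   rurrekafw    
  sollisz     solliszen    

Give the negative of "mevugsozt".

rurrekefw and kehririzw both end in -w yet inflect differently (rurrekafw, zukehririzwet), so the final letter is not what conditions the rule; the second-to-last letter is.
"mevugsozt" has second-to-last letter 'z'. The stems whose second-to-last letter is 'z' (kehririzw → zukehririzwet, nukbizs → zunukbizset) add zu- … -et around the stem.
So mevugsozt → zumevugsoztet.

zumevugsoztet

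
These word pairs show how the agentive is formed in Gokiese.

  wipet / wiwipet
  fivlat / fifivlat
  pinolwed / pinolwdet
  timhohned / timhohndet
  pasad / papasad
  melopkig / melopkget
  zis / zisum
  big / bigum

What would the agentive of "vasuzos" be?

vasuzset

pasad and pinolwed both end in -d yet inflect differently (papasad, pinolwdet), so the final letter is not what conditions the rule; the number of vowels is.
"vasuzos" has 3 vowels. The stems with 3 vowels (pinolwed → pinolwdet, timhohned → timhohndet, melopkig → melopkget) delete the last vowel and add -et.
The other patterns: stems with 1 vowel add -um; stems with 2 vowels repeat the first consonant+vowel as a prefix.
So vasuzos → vasuzset.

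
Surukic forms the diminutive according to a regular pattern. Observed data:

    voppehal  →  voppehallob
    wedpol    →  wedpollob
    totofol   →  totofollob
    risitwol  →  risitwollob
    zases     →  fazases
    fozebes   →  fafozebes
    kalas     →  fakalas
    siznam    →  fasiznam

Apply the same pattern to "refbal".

refballob

voppehal and kalas both have last vowel 'a' yet inflect differently (voppehallob, fakalas), so the last vowel is not what conditions the rule; the final letter is.
"refbal" ends in -l. The stems ending in -l (voppehal → voppehallob, wedpol → wedpollob, totofol → totofollob) double the final consonant and add -ob.
So refbal → refballob.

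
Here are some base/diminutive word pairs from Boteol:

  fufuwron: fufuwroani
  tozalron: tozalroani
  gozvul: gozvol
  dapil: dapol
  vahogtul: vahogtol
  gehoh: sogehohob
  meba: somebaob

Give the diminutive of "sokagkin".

sokagkiani

fufuwron and gehoh both have last vowel 'o' yet inflect differently (fufuwroani, sogehohob), so the last vowel is not what conditions the rule; the final letter is.
"sokagkin" ends in -n. The stems ending in -n (fufuwron → fufuwroani, tozalron → tozalroani) drop the final letter and add -ani.
So sokagkin → sokagkiani.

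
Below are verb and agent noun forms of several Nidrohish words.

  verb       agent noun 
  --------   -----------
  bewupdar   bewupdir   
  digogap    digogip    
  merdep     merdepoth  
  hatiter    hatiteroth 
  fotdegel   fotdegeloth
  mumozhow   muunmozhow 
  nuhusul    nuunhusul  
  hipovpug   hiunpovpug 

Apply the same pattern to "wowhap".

digogap and merdep both end in -p yet inflect differently (digogip, merdepoth), so the final letter is not what conditions the rule; the last vowel is.
"wowhap" has last vowel 'a'. The stems whose last vowel is 'a' (bewupdar → bewupdir, digogap → digogip) change the last vowel to 'i'.
The other patterns: stems whose last vowel is 'e' add -oth; stems whose last vowel is 'o' or 'u' insert -un- after the first vowel.
So wowhap → wowhip.

wowhip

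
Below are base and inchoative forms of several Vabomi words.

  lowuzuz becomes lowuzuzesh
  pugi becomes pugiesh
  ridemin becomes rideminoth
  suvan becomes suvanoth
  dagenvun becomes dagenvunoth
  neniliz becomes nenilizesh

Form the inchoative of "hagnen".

ridemin and pugi both have last vowel 'i' yet inflect differently (rideminoth, pugiesh), so the last vowel is not what conditions the rule; the final letter is.
"hagnen" ends in -n. The stems ending in -n (ridemin → rideminoth, suvan → suvanoth, dagenvun → dagenvunoth) add -oth.
The other pattern: stems ending in -i or -z add -esh.
So hagnen → hagnenoth.

hagnenoth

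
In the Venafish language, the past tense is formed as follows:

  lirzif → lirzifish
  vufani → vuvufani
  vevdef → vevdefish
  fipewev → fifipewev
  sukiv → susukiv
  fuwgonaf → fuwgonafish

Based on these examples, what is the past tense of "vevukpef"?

vevukpefish

"vevukpef" ends in -f. The stems ending in -f (fuwgonaf → fuwgonafish, vevdef → vevdefish, lirzif → lirzifish) add -ish.
The other pattern: stems ending in -i or -v repeat the first consonant+vowel as a prefix.
So vevukpef → vevukpefish.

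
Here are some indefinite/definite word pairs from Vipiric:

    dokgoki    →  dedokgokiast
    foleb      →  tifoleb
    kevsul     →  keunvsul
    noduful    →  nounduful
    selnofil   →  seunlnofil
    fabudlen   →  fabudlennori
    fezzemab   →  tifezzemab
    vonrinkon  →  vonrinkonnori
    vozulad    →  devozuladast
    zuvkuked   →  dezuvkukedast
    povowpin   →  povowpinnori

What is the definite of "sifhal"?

siunfhal

foleb and fabudlen both have last vowel 'e' yet inflect differently (tifoleb, fabudlennori), so the last vowel is not what conditions the rule; the final letter is.
"sifhal" ends in -l. The stems ending in -l (noduful → nounduful, selnofil → seunlnofil, kevsul → keunvsul) insert -un- after the first vowel.
So sifhal → siunfhal.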